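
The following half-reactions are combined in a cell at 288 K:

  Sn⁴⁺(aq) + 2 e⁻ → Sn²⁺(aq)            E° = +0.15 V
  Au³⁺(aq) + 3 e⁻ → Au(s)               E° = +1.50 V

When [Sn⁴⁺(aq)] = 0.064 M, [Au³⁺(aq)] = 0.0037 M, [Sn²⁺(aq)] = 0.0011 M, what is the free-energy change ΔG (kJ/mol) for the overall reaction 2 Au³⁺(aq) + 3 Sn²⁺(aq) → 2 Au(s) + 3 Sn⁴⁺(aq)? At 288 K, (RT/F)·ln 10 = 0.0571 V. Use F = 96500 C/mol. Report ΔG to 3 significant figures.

−726 kJ/mol

With Au³⁺/Au reduced at the cathode, E°cell = +1.50 − (+0.15) = +1.35 V and n = 6.
Q = [Sn⁴⁺(aq)]^3 / ([Au³⁺(aq)]^2·[Sn²⁺(aq)]^3) = 1.44×10^10, so log Q = 10.158 and E = +1.35 − (0.0571/6)(10.158) = +1.2533 V.
Finally ΔG = −nFE = −(6)(96500 C/mol)(+1.2533 V) = −726 kJ/mol.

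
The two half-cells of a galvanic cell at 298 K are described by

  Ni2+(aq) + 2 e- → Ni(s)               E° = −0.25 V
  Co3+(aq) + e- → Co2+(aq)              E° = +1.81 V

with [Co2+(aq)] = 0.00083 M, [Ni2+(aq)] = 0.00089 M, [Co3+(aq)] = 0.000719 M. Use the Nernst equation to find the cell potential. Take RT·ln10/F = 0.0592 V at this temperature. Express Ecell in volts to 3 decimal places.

+2.147 V

Co³⁺/Co²⁺ is reduced (cathode, E° = +1.81 V) and Ni²⁺/Ni is oxidized (anode).
E°cell = E°cat − E°an = +1.81 − (−0.25) = +2.06 V; n = 2.
The balanced reaction is 2 Co3+(aq) + Ni(s) → 2 Co2+(aq) + Ni2+(aq), so Q = ([Co2+(aq)]^2·[Ni2+(aq)]) / [Co3+(aq)]^2 = 0.00119 and log Q = −2.926.
By the Nernst equation, E = +2.06 − (0.0592/2)·(−2.926) = +2.147 V.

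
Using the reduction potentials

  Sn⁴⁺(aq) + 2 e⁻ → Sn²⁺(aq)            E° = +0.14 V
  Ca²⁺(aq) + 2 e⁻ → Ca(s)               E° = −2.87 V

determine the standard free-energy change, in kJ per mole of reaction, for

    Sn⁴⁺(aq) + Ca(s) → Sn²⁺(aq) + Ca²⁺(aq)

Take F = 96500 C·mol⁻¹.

In the reaction as written Sn⁴⁺(aq) is reduced, so the Sn⁴⁺/Sn²⁺ couple is the cathode and Ca²⁺/Ca is the anode.
E°cell = +0.14 − (−2.87) = +3.01 V; balancing electrons gives n = 2.
ΔG° = −nFE°cell = −(2)(96500)(+3.01) J/mol = −581 kJ/mol.

−581 kJ/mol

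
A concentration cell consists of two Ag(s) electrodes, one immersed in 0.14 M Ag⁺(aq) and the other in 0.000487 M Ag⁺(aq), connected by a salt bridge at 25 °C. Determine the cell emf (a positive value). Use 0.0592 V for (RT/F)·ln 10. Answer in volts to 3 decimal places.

For a concentration cell E°cell = 0, since both electrodes use the same couple.
The compartment with the higher Ag⁺(aq) concentration (0.14 M) acts as the cathode; ions are reduced there and produced at the dilute (0.000487 M) anode.
With n = 1, Ecell = −(0.0592/1)·log([dilute]/[conc]) = −(0.0592/1)·log(0.000487/0.14) = +0.146 V.

0.146 V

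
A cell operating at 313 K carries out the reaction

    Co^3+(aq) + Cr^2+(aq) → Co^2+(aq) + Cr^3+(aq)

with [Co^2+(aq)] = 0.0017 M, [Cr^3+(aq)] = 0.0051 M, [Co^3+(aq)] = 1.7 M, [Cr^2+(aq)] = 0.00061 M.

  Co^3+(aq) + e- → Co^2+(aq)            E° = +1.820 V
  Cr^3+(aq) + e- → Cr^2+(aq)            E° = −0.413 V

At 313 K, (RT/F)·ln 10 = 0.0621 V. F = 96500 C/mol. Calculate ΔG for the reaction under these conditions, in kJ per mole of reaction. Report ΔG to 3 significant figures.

−228 kJ/mol

E°cell = +1.820 − (−0.413) = +2.233 V; the balanced reaction transfers n = 1 electron.
Here Q = ([Co^2+(aq)]·[Cr^3+(aq)]) / ([Co^3+(aq)]·[Cr^2+(aq)]) = 0.00836 (log Q = −2.078), giving E = +2.233 − (0.0621/1)·(−2.078) = +2.3620 V.
Then ΔG = −nFE = −1 × 96500 × +2.3620 J/mol = −228 kJ/mol.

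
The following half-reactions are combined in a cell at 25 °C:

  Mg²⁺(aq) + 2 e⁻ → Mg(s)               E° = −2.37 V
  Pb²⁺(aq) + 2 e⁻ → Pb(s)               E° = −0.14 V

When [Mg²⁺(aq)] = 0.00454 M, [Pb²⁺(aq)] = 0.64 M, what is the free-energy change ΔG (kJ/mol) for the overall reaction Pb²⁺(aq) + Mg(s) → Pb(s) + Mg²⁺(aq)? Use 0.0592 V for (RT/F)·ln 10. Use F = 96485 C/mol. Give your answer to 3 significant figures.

E°cell = −0.14 − (−2.37) = +2.23 V; the balanced reaction transfers n = 2 electrons.
The reaction quotient is [Mg²⁺(aq)] / [Pb²⁺(aq)] = 0.00709; by Nernst, E = +2.23 − (0.0592/2)(−2.149) = +2.2936 V.
Then ΔG = −nFE = −2 × 96485 × +2.2936 J/mol = −443 kJ/mol.

−443 kJ/mol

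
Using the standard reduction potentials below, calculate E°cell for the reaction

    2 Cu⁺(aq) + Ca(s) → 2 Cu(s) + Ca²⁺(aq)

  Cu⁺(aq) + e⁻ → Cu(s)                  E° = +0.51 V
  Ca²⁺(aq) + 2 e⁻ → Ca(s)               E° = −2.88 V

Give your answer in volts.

+3.39 V

In the reaction as written, Cu⁺(aq) is reduced (cathode) and Ca²⁺(aq) is produced by oxidation at the anode.
E°cell = E°(cathode) − E°(anode) = +0.51 − (−2.88) = +3.39 V.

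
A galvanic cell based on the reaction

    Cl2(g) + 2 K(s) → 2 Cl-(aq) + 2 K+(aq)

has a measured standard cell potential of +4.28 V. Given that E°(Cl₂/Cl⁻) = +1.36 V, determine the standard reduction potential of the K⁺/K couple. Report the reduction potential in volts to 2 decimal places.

−2.92 V

In the reaction as written the Cl₂/Cl⁻ couple is reduced (cathode) and K⁺/K is oxidized (anode), so E°cell = E°(Cl₂/Cl⁻) − E°(K⁺/K).
E°(K⁺/K) = E°(cathode) − E°cell = +1.36 − (+4.28) = −2.92 V.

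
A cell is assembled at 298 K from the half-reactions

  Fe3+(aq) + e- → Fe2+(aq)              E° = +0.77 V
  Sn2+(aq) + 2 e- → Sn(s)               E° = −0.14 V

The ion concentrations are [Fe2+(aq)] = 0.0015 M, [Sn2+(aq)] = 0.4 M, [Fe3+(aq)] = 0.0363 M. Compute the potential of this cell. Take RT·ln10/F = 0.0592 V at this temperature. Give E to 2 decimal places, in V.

Fe³⁺/Fe²⁺ is reduced (cathode, E° = +0.77 V) and Sn²⁺/Sn is oxidized (anode).
E°cell = E°cat − E°an = +0.77 − (−0.14) = +0.91 V; n = 2.
The balanced reaction is 2 Fe3+(aq) + Sn(s) → 2 Fe2+(aq) + Sn2+(aq), so Q = ([Fe2+(aq)]^2·[Sn2+(aq)]) / [Fe3+(aq)]^2 = 0.000683 and log Q = −3.166.
By the Nernst equation, E = +0.91 − (0.0592/2)·(−3.166) = +1.00 V.

+1.00 V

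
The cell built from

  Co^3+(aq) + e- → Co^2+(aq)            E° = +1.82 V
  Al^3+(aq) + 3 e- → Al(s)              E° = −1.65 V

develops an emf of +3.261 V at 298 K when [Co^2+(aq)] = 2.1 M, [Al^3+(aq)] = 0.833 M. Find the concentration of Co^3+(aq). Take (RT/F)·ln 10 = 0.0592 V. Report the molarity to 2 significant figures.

0.00058 M

Co³⁺/Co²⁺ is the cathode (higher E°); E°cell = +1.82 − (−1.65) = +3.47 V with n = 3.
Rearranging E = E° − (0.0592/n)·log Q gives log Q = 3(+3.47 − (+3.261))/0.0592 = 10.591.
For 3 Co^3+(aq) + Al(s) → 3 Co^2+(aq) + Al^3+(aq), the reaction quotient is Q = ([Co^2+(aq)]^3·[Al^3+(aq)]) / [Co^3+(aq)]^3.
Substituting the known concentrations and solving, log [Co^3+(aq)] = −3.235 and [Co^3+(aq)] = 0.00058 M.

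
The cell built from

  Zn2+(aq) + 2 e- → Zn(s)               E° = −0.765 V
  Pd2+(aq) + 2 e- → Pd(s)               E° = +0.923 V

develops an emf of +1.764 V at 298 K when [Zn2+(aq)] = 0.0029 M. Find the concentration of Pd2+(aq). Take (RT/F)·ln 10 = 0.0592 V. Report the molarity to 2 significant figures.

With Pd²⁺/Pd at the cathode and Zn²⁺/Zn at the anode, E°cell = +0.923 − (−0.765) = +1.688 V (n = 2).
Since E = E° − (0.0592/n)·log Q, log Q = n(E° − E)/0.0592 = −2.568.
The balanced reaction is Pd2+(aq) + Zn(s) → Pd(s) + Zn2+(aq), so Q = [Zn2+(aq)] / [Pd2+(aq)].
Solving for the unknown gives log [Pd2+(aq)] = 0.030, so [Pd2+(aq)] ≈ 1.1 M.

1.1 M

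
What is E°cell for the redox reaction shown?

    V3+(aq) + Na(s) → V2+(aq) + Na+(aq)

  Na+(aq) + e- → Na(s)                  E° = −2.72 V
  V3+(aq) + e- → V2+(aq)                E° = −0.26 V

+2.46 V

V3+(aq) gains electrons, so the V³⁺/V²⁺ couple is the cathode; the Na⁺/Na couple is the anode.
E°cell = E°(cathode) − E°(anode) = −0.26 − (−2.72) = +2.46 V.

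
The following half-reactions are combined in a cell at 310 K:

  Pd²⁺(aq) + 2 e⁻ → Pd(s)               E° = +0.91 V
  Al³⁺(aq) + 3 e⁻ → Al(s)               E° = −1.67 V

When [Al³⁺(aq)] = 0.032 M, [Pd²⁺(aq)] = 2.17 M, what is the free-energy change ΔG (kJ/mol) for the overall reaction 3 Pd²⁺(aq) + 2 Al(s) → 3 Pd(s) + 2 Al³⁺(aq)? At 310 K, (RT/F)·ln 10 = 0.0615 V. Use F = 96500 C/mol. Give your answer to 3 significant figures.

E°cell = +0.91 − (−1.67) = +2.58 V; the balanced reaction transfers n = 6 electrons.
Q = [Al³⁺(aq)]^2 / [Pd²⁺(aq)]^3 = 0.0001, so log Q = −3.999 and E = +2.58 − (0.0615/6)(−3.999) = +2.6210 V.
Finally ΔG = −nFE = −(6)(96500 C/mol)(+2.6210 V) = −1520 kJ/mol.

−1520 kJ/mol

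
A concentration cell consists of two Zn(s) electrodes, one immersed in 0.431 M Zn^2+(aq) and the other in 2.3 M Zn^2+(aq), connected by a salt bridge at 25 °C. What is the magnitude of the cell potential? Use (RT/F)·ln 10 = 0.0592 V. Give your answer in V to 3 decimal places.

For a concentration cell E°cell = 0, since both electrodes use the same couple.
The compartment with the higher Zn^2+(aq) concentration (2.3 M) acts as the cathode; ions are reduced there and produced at the dilute (0.431 M) anode.
With n = 2, Ecell = −(0.0592/2)·log([dilute]/[conc]) = −(0.0592/2)·log(0.431/2.3) = +0.022 V.

0.022 V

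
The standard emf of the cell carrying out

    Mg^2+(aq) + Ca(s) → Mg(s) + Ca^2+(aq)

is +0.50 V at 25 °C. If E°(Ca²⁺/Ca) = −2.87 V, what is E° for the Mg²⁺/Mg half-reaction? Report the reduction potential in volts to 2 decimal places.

In the reaction as written the Mg²⁺/Mg couple is reduced (cathode) and Ca²⁺/Ca is oxidized (anode), so E°cell = E°(Mg²⁺/Mg) − E°(Ca²⁺/Ca).
E°(Mg²⁺/Mg) = E°cell + E°(anode) = +0.50 + (−2.87) = −2.37 V.

−2.37 V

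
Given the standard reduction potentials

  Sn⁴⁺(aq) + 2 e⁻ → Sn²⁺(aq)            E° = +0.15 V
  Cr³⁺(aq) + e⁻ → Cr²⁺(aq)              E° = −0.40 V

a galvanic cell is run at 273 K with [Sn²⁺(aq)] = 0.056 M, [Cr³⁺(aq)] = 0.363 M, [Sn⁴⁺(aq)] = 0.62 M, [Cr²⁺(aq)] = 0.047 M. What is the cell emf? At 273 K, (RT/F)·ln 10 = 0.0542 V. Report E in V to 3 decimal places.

+0.530 V

Since E°(Sn⁴⁺/Sn²⁺) > E°(Cr³⁺/Cr²⁺), Sn⁴⁺/Sn²⁺ serves as the cathode.
E°cell = E°cat − E°an = +0.15 − (−0.40) = +0.55 V; n = 2.
For the overall reaction Sn⁴⁺(aq) + 2 Cr²⁺(aq) → Sn²⁺(aq) + 2 Cr³⁺(aq), Q = ([Sn²⁺(aq)]·[Cr³⁺(aq)]^2) / ([Sn⁴⁺(aq)]·[Cr²⁺(aq)]^2) = 5.39, giving log Q = 0.731.
By the Nernst equation, E = +0.55 − (0.0542/2)·(0.731) = +0.530 V.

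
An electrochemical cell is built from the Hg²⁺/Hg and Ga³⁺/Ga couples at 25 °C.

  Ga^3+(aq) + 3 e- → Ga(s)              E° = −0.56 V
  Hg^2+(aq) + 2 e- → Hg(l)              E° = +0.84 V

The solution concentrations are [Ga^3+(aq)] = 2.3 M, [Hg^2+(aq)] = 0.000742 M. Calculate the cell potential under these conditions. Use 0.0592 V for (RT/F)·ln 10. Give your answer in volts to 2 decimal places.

Hg²⁺/Hg is reduced (cathode, E° = +0.84 V) and Ga³⁺/Ga is oxidized (anode).
E°cell = E°cat − E°an = +0.84 − (−0.56) = +1.40 V; n = 6.
Balancing gives 3 Hg^2+(aq) + 2 Ga(s) → 3 Hg(l) + 2 Ga^3+(aq); hence Q = [Ga^3+(aq)]^2 / [Hg^2+(aq)]^3 = 1.29×10^10 (log Q = 10.112).
By the Nernst equation, E = +1.40 − (0.0592/6)·(10.112) = +1.30 V.

+1.30 V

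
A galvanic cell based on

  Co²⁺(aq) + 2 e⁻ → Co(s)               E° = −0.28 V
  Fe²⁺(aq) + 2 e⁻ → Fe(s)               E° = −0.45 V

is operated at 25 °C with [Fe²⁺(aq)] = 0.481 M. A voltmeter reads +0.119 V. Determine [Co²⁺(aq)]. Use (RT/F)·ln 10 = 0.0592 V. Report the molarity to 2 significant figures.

The Co²⁺/Co couple has the larger reduction potential, so it is the cathode: E°cell = −0.28 − (−0.45) = +0.17 V and n = 2.
Since E = E° − (0.0592/n)·log Q, log Q = n(E° − E)/0.0592 = 1.723.
The balanced reaction is Co²⁺(aq) + Fe(s) → Co(s) + Fe²⁺(aq), so Q = [Fe²⁺(aq)] / [Co²⁺(aq)].
Substituting the known concentrations and solving, log [Co²⁺(aq)] = −2.041 and [Co²⁺(aq)] = 0.0091 M.

0.0091 M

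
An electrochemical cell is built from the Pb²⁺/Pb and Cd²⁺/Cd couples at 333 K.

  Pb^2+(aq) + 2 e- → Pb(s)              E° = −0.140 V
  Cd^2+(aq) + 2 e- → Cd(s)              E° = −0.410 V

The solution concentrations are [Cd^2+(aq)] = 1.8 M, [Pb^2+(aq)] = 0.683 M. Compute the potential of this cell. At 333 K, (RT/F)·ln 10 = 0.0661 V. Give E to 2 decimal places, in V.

Pb²⁺/Pb is reduced (cathode, E° = −0.140 V) and Cd²⁺/Cd is oxidized (anode).
E°cell = E°cat − E°an = −0.140 − (−0.410) = +0.270 V; n = 2.
For the overall reaction Pb^2+(aq) + Cd(s) → Pb(s) + Cd^2+(aq), Q = [Cd^2+(aq)] / [Pb^2+(aq)] = 2.64, giving log Q = 0.421.
Applying E = E° − (RT ln10/nF)·log Q gives +0.270 − (0.0661/2)(0.421) = +0.26 V.

+0.26 V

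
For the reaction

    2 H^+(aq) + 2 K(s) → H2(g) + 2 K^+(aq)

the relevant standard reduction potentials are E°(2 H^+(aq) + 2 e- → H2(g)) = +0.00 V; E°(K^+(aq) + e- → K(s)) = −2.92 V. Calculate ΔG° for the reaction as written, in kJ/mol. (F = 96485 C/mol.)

In the reaction as written H^+(aq) is reduced, so the 2H⁺/H₂ couple is the cathode and K⁺/K is the anode.
E°cell = +0.00 − (−2.92) = +2.92 V; balancing electrons gives n = 2.
ΔG° = −nFE°cell = −(2)(96485)(+2.92) J/mol = −563 kJ/mol.

−563 kJ/mol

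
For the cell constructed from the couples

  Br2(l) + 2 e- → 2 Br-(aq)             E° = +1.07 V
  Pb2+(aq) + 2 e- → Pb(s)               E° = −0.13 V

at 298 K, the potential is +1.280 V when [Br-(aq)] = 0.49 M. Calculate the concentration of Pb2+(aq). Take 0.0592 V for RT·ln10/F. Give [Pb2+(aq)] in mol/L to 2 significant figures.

With Br₂/Br⁻ at the cathode and Pb²⁺/Pb at the anode, E°cell = +1.07 − (−0.13) = +1.20 V (n = 2).
Since E = E° − (0.0592/n)·log Q, log Q = n(E° − E)/0.0592 = −2.703.
For Br2(l) + Pb(s) → 2 Br-(aq) + Pb2+(aq), the reaction quotient is Q = [Br-(aq)]^2·[Pb2+(aq)].
Isolating [Pb2+(aq)] in Q = 10^{−2.703} yields log [Pb2+(aq)] = −2.083, i.e. 0.0083 M.

0.0083 M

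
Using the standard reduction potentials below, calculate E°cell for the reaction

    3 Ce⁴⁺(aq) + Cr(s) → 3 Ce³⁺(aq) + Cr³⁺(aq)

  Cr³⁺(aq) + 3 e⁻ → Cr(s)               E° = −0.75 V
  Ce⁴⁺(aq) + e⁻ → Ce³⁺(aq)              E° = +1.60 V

+2.35 V

In the reaction as written, Ce⁴⁺(aq) is reduced (cathode) and Cr³⁺(aq) is produced by oxidation at the anode.
E°cell = E°(cathode) − E°(anode) = +1.60 − (−0.75) = +2.35 V.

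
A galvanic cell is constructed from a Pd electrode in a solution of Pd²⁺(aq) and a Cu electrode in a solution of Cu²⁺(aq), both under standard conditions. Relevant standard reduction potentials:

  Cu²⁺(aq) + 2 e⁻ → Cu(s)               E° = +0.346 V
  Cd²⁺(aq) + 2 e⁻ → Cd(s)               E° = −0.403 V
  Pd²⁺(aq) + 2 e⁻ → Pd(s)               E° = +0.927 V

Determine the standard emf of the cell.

The Pd²⁺/Pd couple has the higher E°, so Pd ion is reduced (cathode) and Cu is oxidized (anode).
E°cell = E°(cathode) − E°(anode) = +0.927 − (+0.346) = +0.581 V.

+0.581 V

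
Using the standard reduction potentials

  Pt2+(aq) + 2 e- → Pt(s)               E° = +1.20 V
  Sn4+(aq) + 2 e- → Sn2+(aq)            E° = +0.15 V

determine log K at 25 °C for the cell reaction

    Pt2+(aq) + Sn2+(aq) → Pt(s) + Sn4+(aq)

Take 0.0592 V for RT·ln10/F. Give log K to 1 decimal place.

log K = 35.5

The Pt²⁺/Pt couple is reduced (cathode); E°cell = +1.20 − (+0.15) = +1.05 V with n = 2.
At equilibrium E = 0, so log K = nE°cell / 0.0592 = (2)(+1.05) / 0.0592 = 35.5.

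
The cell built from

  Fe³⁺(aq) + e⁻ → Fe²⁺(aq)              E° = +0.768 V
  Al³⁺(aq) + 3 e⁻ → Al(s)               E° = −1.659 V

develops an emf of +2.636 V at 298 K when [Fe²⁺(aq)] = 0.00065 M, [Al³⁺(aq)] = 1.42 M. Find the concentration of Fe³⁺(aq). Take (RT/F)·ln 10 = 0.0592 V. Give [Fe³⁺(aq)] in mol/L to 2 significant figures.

With Fe³⁺/Fe²⁺ at the cathode and Al³⁺/Al at the anode, E°cell = +0.768 − (−1.659) = +2.427 V (n = 3).
Rearranging E = E° − (0.0592/n)·log Q gives log Q = 3(+2.427 − (+2.636))/0.0592 = −10.591.
Balancing electrons gives 3 Fe³⁺(aq) + Al(s) → 3 Fe²⁺(aq) + Al³⁺(aq); thus Q = ([Fe²⁺(aq)]^3·[Al³⁺(aq)]) / [Fe³⁺(aq)]^3.
Solving for the unknown gives log [Fe³⁺(aq)] = 0.394, so [Fe³⁺(aq)] ≈ 2.5 M.

2.5 M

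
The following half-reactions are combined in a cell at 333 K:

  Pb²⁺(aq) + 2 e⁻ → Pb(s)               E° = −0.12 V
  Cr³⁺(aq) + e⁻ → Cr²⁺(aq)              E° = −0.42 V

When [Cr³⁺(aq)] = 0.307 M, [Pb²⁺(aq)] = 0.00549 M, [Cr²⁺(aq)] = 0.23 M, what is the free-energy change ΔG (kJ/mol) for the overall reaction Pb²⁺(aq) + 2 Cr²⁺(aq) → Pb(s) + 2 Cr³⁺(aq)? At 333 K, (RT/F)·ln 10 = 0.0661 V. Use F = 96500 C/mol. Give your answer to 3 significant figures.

With Pb²⁺/Pb reduced at the cathode, E°cell = −0.12 − (−0.42) = +0.30 V and n = 2.
The reaction quotient is [Cr³⁺(aq)]^2 / ([Pb²⁺(aq)]·[Cr²⁺(aq)]^2) = 325; by Nernst, E = +0.30 − (0.0661/2)(2.511) = +0.2170 V.
ΔG = −nFE = −(2)(96500)(+0.2170) J/mol = −41.9 kJ/mol.

−41.9 kJ/mol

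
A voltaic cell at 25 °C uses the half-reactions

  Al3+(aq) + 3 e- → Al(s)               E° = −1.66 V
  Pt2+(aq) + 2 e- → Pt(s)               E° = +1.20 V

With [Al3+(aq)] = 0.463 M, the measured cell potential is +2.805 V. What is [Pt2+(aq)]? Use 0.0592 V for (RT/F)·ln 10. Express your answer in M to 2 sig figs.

The Pt²⁺/Pt couple has the larger reduction potential, so it is the cathode: E°cell = +1.20 − (−1.66) = +2.86 V and n = 6.
From the Nernst equation, log Q = n(E° − E)/0.0592 = 6·(+2.86 − (+2.805))/0.0592 = 5.574.
For 3 Pt2+(aq) + 2 Al(s) → 3 Pt(s) + 2 Al3+(aq), the reaction quotient is Q = [Al3+(aq)]^2 / [Pt2+(aq)]^3.
Substituting the known concentrations and solving, log [Pt2+(aq)] = −2.081 and [Pt2+(aq)] = 0.0083 M.

0.0083 M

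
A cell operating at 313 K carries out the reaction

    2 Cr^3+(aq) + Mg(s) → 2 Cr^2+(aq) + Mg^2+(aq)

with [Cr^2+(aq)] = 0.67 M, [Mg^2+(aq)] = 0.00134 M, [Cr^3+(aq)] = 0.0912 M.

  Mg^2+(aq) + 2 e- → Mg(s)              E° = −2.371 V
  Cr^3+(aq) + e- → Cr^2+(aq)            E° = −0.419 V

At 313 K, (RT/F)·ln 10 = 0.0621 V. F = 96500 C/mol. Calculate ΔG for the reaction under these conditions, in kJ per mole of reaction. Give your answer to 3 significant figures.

E°cell = −0.419 − (−2.371) = +1.952 V; the balanced reaction transfers n = 2 electrons.
Here Q = ([Cr^2+(aq)]^2·[Mg^2+(aq)]) / [Cr^3+(aq)]^2 = 0.0723 (log Q = −1.141), giving E = +1.952 − (0.0621/2)·(−1.141) = +1.9874 V.
Then ΔG = −nFE = −2 × 96500 × +1.9874 J/mol = −384 kJ/mol.

−384 kJ/mol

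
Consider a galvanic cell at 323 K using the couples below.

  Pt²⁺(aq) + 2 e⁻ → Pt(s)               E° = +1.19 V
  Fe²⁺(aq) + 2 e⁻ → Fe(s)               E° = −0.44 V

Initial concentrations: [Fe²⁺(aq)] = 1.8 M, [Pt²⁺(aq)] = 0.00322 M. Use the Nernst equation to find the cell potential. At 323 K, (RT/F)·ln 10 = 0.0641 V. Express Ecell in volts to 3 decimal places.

The Pt²⁺/Pt couple has the more positive E°, so it is the cathode; Fe²⁺/Fe is the anode.
The standard potential is +1.19 − (−0.44) = +1.63 V and the balanced reaction transfers n = 2 electrons.
Balancing gives Pt²⁺(aq) + Fe(s) → Pt(s) + Fe²⁺(aq); hence Q = [Fe²⁺(aq)] / [Pt²⁺(aq)] = 559 (log Q = 2.747).
Applying E = E° − (RT ln10/nF)·log Q gives +1.63 − (0.0641/2)(2.747) = +1.542 V.

+1.542 V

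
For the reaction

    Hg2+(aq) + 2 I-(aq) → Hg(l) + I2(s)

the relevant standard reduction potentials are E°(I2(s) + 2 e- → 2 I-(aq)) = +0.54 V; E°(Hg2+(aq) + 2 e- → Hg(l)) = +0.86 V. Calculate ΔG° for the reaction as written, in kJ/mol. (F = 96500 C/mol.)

−61.8 kJ/mol

In the reaction as written Hg2+(aq) is reduced, so the Hg²⁺/Hg couple is the cathode and I₂/I⁻ is the anode.
E°cell = +0.86 − (+0.54) = +0.32 V; balancing electrons gives n = 2.
ΔG° = −nFE°cell = −(2)(96500)(+0.32) J/mol = −61.8 kJ/mol.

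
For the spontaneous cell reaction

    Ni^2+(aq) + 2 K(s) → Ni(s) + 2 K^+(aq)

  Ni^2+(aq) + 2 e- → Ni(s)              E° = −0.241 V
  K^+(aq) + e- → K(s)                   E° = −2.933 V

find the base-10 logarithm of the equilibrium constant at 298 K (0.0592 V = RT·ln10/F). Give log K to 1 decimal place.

log K = 90.9

The Ni²⁺/Ni couple is reduced (cathode); E°cell = −0.241 − (−2.933) = +2.692 V with n = 2.
At equilibrium E = 0, so log K = nE°cell / 0.0592 = (2)(+2.692) / 0.0592 = 90.9.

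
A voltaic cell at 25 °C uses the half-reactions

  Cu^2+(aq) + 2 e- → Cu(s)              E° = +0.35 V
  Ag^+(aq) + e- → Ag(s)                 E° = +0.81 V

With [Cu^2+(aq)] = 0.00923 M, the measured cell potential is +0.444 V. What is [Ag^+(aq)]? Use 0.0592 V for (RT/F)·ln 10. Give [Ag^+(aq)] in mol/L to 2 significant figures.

The Ag⁺/Ag couple has the larger reduction potential, so it is the cathode: E°cell = +0.81 − (+0.35) = +0.46 V and n = 2.
Since E = E° − (0.0592/n)·log Q, log Q = n(E° − E)/0.0592 = 0.541.
Balancing electrons gives 2 Ag^+(aq) + Cu(s) → 2 Ag(s) + Cu^2+(aq); thus Q = [Cu^2+(aq)] / [Ag^+(aq)]^2.
Isolating [Ag^+(aq)] in Q = 10^{0.541} yields log [Ag^+(aq)] = −1.288, i.e. 0.052 M.

0.052 M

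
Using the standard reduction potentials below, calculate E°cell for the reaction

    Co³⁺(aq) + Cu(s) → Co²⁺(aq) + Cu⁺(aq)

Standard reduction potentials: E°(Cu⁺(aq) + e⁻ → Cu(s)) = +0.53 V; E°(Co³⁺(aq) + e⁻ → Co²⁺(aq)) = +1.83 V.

In the reaction as written, Co³⁺(aq) is reduced (cathode) and Cu⁺(aq) is produced by oxidation at the anode.
E°cell = E°(cathode) − E°(anode) = +1.83 − (+0.53) = +1.30 V.

+1.30 V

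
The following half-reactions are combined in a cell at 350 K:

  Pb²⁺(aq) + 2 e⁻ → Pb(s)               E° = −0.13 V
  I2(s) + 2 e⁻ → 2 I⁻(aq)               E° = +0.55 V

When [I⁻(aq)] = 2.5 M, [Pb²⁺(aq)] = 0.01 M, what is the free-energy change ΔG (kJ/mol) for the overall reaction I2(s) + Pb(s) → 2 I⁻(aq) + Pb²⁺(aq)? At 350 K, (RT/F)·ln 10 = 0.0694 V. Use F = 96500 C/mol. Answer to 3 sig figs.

−139 kJ/mol

With I₂/I⁻ reduced at the cathode, E°cell = +0.55 − (−0.13) = +0.68 V and n = 2.
Q = [I⁻(aq)]^2·[Pb²⁺(aq)] = 0.0625, so log Q = −1.204 and E = +0.68 − (0.0694/2)(−1.204) = +0.7218 V.
Finally ΔG = −nFE = −(2)(96500 C/mol)(+0.7218 V) = −139 kJ/mol.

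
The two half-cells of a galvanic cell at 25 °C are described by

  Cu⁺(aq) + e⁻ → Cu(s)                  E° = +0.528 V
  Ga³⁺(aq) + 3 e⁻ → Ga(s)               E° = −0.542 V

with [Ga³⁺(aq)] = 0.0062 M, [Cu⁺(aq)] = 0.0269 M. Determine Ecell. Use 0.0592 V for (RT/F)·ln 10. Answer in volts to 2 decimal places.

Since E°(Cu⁺/Cu) > E°(Ga³⁺/Ga), Cu⁺/Cu serves as the cathode.
E°cell = E°cat − E°an = +0.528 − (−0.542) = +1.070 V; n = 3.
For the overall reaction 3 Cu⁺(aq) + Ga(s) → 3 Cu(s) + Ga³⁺(aq), Q = [Ga³⁺(aq)] / [Cu⁺(aq)]^3 = 319, giving log Q = 2.503.
E = E° − (0.0592/n)·log Q = +1.070 − (0.0592/3)(2.503) = +1.02 V.

+1.02 V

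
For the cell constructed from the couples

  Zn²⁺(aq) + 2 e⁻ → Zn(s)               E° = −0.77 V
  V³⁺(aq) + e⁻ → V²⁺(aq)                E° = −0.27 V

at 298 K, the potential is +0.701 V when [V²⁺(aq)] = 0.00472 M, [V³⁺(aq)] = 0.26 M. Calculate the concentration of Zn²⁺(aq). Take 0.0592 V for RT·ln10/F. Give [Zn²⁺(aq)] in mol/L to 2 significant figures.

With V³⁺/V²⁺ at the cathode and Zn²⁺/Zn at the anode, E°cell = −0.27 − (−0.77) = +0.50 V (n = 2).
From the Nernst equation, log Q = n(E° − E)/0.0592 = 2·(+0.50 − (+0.701))/0.0592 = −6.791.
The balanced reaction is 2 V³⁺(aq) + Zn(s) → 2 V²⁺(aq) + Zn²⁺(aq), so Q = ([V²⁺(aq)]^2·[Zn²⁺(aq)]) / [V³⁺(aq)]^2.
Isolating [Zn²⁺(aq)] in Q = 10^{−6.791} yields log [Zn²⁺(aq)] = −3.309, i.e. 0.00049 M.

0.00049 M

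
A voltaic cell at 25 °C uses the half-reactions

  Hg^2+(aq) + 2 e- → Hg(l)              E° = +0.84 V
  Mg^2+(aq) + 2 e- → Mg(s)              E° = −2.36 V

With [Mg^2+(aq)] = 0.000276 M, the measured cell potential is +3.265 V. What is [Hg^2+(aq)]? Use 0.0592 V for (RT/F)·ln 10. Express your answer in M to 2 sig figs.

0.043 M

With Hg²⁺/Hg at the cathode and Mg²⁺/Mg at the anode, E°cell = +0.84 − (−2.36) = +3.20 V (n = 2).
From the Nernst equation, log Q = n(E° − E)/0.0592 = 2·(+3.20 − (+3.265))/0.0592 = −2.196.
Balancing electrons gives Hg^2+(aq) + Mg(s) → Hg(l) + Mg^2+(aq); thus Q = [Mg^2+(aq)] / [Hg^2+(aq)].
Substituting the known concentrations and solving, log [Hg^2+(aq)] = −1.363 and [Hg^2+(aq)] = 0.043 M.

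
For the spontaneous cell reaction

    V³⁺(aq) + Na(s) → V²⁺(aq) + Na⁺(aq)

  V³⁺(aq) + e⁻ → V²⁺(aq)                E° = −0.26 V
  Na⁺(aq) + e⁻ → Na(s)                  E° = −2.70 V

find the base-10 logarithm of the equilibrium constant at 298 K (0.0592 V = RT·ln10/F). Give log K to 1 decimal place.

log K = 41.2

The V³⁺/V²⁺ couple is reduced (cathode); E°cell = −0.26 − (−2.70) = +2.44 V with n = 1.
At equilibrium E = 0, so log K = nE°cell / 0.0592 = (1)(+2.44) / 0.0592 = 41.2.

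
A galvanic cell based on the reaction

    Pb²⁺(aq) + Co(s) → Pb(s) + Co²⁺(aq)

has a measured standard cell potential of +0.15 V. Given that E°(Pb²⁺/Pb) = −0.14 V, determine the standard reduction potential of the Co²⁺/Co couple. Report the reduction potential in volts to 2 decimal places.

In the reaction as written the Pb²⁺/Pb couple is reduced (cathode) and Co²⁺/Co is oxidized (anode), so E°cell = E°(Pb²⁺/Pb) − E°(Co²⁺/Co).
E°(Co²⁺/Co) = E°(cathode) − E°cell = −0.14 − (+0.15) = −0.29 V.

−0.29 V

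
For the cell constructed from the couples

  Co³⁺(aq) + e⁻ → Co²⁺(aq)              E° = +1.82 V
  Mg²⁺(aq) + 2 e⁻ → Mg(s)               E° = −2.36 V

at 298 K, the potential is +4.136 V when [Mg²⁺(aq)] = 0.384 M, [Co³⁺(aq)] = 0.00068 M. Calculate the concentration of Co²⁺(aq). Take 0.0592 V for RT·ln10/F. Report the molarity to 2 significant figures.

0.0061 M

Co³⁺/Co²⁺ is the cathode (higher E°); E°cell = +1.82 − (−2.36) = +4.18 V with n = 2.
Rearranging E = E° − (0.0592/n)·log Q gives log Q = 2(+4.18 − (+4.136))/0.0592 = 1.486.
The balanced reaction is 2 Co³⁺(aq) + Mg(s) → 2 Co²⁺(aq) + Mg²⁺(aq), so Q = ([Co²⁺(aq)]^2·[Mg²⁺(aq)]) / [Co³⁺(aq)]^2.
Substituting the known concentrations and solving, log [Co²⁺(aq)] = −2.217 and [Co²⁺(aq)] = 0.0061 M.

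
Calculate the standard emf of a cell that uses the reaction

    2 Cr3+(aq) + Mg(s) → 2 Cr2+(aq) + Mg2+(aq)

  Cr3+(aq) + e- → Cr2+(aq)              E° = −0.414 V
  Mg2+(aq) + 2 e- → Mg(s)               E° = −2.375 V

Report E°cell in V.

+1.961 V

In the reaction as written, Cr3+(aq) is reduced (cathode) and Mg2+(aq) is produced by oxidation at the anode.
E°cell = E°(cathode) − E°(anode) = −0.414 − (−2.375) = +1.961 V.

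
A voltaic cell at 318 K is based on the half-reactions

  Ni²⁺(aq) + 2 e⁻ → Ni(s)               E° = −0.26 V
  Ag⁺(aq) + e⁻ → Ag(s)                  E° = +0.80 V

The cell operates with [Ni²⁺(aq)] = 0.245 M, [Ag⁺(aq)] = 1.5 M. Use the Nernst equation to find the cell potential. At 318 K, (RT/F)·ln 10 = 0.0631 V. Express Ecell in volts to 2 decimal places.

+1.09 V

The Ag⁺/Ag couple has the more positive E°, so it is the cathode; Ni²⁺/Ni is the anode.
E°cell = +0.80 − (−0.26) = +1.06 V, with n = 2 electrons transferred.
For the overall reaction 2 Ag⁺(aq) + Ni(s) → 2 Ag(s) + Ni²⁺(aq), Q = [Ni²⁺(aq)] / [Ag⁺(aq)]^2 = 0.109, giving log Q = −0.963.
E = E° − (0.0631/n)·log Q = +1.06 − (0.0631/2)(−0.963) = +1.09 V.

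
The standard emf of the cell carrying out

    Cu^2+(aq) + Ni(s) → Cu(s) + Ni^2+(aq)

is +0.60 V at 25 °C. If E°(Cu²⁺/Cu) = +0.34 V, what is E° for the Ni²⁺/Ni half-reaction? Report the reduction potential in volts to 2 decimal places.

In the reaction as written the Cu²⁺/Cu couple is reduced (cathode) and Ni²⁺/Ni is oxidized (anode), so E°cell = E°(Cu²⁺/Cu) − E°(Ni²⁺/Ni).
E°(Ni²⁺/Ni) = E°(cathode) − E°cell = +0.34 − (+0.60) = −0.26 V.

−0.26 V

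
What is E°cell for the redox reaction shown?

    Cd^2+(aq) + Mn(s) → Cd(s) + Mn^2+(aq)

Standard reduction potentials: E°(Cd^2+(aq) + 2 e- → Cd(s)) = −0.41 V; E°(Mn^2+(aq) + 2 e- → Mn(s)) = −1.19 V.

+0.78 V

Cd^2+(aq) gains electrons, so the Cd²⁺/Cd couple is the cathode; the Mn²⁺/Mn couple is the anode.
E°cell = E°(cathode) − E°(anode) = −0.41 − (−1.19) = +0.78 V.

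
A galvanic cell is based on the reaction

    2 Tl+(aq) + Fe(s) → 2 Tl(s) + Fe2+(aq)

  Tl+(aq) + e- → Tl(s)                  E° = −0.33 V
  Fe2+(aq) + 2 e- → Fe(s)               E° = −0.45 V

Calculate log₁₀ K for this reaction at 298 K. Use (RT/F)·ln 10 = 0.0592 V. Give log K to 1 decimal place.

The Tl⁺/Tl couple is reduced (cathode); E°cell = −0.33 − (−0.45) = +0.12 V with n = 2.
At equilibrium E = 0, so log K = nE°cell / 0.0592 = (2)(+0.12) / 0.0592 = 4.1.

log K = 4.1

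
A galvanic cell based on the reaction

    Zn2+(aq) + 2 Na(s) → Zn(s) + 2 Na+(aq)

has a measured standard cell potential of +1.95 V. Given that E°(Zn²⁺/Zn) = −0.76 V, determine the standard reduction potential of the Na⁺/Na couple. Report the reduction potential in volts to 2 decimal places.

−2.71 V

In the reaction as written the Zn²⁺/Zn couple is reduced (cathode) and Na⁺/Na is oxidized (anode), so E°cell = E°(Zn²⁺/Zn) − E°(Na⁺/Na).
E°(Na⁺/Na) = E°(cathode) − E°cell = −0.76 − (+1.95) = −2.71 V.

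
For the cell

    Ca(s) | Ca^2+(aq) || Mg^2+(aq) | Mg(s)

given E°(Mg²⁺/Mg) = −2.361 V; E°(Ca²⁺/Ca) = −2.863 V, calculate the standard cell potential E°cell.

+0.502 V

By convention the left-hand electrode in cell notation is the anode (oxidation) and the right-hand electrode is the cathode (reduction).
E°cell = E°(right) − E°(left) = −2.361 − (−2.863) = +0.502 V.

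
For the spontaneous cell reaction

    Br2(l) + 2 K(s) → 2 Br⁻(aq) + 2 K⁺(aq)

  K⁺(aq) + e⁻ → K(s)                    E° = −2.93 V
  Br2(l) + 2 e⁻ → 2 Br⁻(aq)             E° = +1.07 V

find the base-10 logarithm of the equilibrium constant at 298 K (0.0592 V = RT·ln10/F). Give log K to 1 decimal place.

The Br₂/Br⁻ couple is reduced (cathode); E°cell = +1.07 − (−2.93) = +4.00 V with n = 2.
At equilibrium E = 0, so log K = nE°cell / 0.0592 = (2)(+4.00) / 0.0592 = 135.1.

log K = 135.1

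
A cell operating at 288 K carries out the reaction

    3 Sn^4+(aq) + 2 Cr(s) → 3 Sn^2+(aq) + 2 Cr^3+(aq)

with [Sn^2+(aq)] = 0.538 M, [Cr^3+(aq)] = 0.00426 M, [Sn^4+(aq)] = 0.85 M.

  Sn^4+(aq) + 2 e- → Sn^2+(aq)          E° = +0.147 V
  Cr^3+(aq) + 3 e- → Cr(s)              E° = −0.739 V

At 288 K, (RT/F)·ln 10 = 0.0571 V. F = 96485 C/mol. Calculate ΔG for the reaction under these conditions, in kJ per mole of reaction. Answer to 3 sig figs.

The standard cell potential is +0.147 − (−0.739) = +0.886 V, with n = 6 electrons in the balanced equation.
The reaction quotient is ([Sn^2+(aq)]^3·[Cr^3+(aq)]^2) / [Sn^4+(aq)]^3 = 4.6×10^−6; by Nernst, E = +0.886 − (0.0571/6)(−5.337) = +0.9368 V.
Then ΔG = −nFE = −6 × 96485 × +0.9368 J/mol = −542 kJ/mol.

−542 kJ/mol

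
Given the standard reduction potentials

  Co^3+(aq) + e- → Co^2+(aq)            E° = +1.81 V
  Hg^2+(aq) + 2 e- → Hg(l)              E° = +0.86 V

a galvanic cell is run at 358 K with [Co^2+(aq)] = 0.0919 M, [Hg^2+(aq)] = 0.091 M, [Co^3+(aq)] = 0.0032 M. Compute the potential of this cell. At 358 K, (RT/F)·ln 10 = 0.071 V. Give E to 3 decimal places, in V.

+0.883 V

The Co³⁺/Co²⁺ couple has the more positive E°, so it is the cathode; Hg²⁺/Hg is the anode.
E°cell = E°cat − E°an = +1.81 − (+0.86) = +0.95 V; n = 2.
The balanced reaction is 2 Co^3+(aq) + Hg(l) → 2 Co^2+(aq) + Hg^2+(aq), so Q = ([Co^2+(aq)]^2·[Hg^2+(aq)]) / [Co^3+(aq)]^2 = 75.1 and log Q = 1.875.
Applying E = E° − (RT ln10/nF)·log Q gives +0.95 − (0.071/2)(1.875) = +0.883 V.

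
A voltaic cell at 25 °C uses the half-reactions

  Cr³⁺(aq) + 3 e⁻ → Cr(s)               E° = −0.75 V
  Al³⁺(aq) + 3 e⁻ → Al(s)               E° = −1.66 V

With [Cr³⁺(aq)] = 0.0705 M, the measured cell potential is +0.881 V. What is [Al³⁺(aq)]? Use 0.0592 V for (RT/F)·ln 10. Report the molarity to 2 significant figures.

Cr³⁺/Cr is the cathode (higher E°); E°cell = −0.75 − (−1.66) = +0.91 V with n = 3.
From the Nernst equation, log Q = n(E° − E)/0.0592 = 3·(+0.91 − (+0.881))/0.0592 = 1.470.
The balanced reaction is Cr³⁺(aq) + Al(s) → Cr(s) + Al³⁺(aq), so Q = [Al³⁺(aq)] / [Cr³⁺(aq)].
Solving for the unknown gives log [Al³⁺(aq)] = 0.318, so [Al³⁺(aq)] ≈ 2.1 M.

2.1 M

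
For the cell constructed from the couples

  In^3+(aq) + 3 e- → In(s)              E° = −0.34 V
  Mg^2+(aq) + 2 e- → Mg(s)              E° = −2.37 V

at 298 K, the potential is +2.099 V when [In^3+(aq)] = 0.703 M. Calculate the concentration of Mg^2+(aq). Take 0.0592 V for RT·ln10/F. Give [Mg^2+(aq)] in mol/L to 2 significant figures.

0.0037 M

In³⁺/In is the cathode (higher E°); E°cell = −0.34 − (−2.37) = +2.03 V with n = 6.
Rearranging E = E° − (0.0592/n)·log Q gives log Q = 6(+2.03 − (+2.099))/0.0592 = −6.993.
The balanced reaction is 2 In^3+(aq) + 3 Mg(s) → 2 In(s) + 3 Mg^2+(aq), so Q = [Mg^2+(aq)]^3 / [In^3+(aq)]^2.
Isolating [Mg^2+(aq)] in Q = 10^{−6.993} yields log [Mg^2+(aq)] = −2.433, i.e. 0.0037 M.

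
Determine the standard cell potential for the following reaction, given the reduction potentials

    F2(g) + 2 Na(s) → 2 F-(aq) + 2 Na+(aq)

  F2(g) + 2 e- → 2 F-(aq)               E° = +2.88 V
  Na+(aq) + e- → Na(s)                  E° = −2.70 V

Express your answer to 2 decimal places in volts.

+5.58 V

F2(g) gains electrons, so the F₂/F⁻ couple is the cathode; the Na⁺/Na couple is the anode.
E°cell = E°(cathode) − E°(anode) = +2.88 − (−2.70) = +5.58 V.
The positive value indicates the reaction is spontaneous as written.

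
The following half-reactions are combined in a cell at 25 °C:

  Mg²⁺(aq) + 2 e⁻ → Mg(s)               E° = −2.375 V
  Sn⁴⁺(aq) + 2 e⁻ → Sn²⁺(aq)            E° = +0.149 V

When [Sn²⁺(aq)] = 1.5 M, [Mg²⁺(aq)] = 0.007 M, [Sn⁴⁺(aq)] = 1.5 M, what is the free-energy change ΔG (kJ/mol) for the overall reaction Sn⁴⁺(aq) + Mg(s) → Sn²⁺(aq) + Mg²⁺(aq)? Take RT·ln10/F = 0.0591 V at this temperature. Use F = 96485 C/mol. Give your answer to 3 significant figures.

−499 kJ/mol

The standard cell potential is +0.149 − (−2.375) = +2.524 V, with n = 2 electrons in the balanced equation.
The reaction quotient is ([Sn²⁺(aq)]·[Mg²⁺(aq)]) / [Sn⁴⁺(aq)] = 0.007; by Nernst, E = +2.524 − (0.0591/2)(−2.155) = +2.5877 V.
ΔG = −nFE = −(2)(96485)(+2.5877) J/mol = −499 kJ/mol.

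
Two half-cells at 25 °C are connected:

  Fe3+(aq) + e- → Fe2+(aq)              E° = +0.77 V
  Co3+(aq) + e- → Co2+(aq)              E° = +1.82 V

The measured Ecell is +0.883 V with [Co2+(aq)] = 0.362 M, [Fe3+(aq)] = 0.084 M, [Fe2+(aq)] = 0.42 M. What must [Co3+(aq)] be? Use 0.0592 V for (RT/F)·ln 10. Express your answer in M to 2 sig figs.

0.00011 M

The Co³⁺/Co²⁺ couple has the larger reduction potential, so it is the cathode: E°cell = +1.82 − (+0.77) = +1.05 V and n = 1.
Rearranging E = E° − (0.0592/n)·log Q gives log Q = 1(+1.05 − (+0.883))/0.0592 = 2.821.
Balancing electrons gives Co3+(aq) + Fe2+(aq) → Co2+(aq) + Fe3+(aq); thus Q = ([Co2+(aq)]·[Fe3+(aq)]) / ([Co3+(aq)]·[Fe2+(aq)]).
Substituting the known concentrations and solving, log [Co3+(aq)] = −3.961 and [Co3+(aq)] = 0.00011 M.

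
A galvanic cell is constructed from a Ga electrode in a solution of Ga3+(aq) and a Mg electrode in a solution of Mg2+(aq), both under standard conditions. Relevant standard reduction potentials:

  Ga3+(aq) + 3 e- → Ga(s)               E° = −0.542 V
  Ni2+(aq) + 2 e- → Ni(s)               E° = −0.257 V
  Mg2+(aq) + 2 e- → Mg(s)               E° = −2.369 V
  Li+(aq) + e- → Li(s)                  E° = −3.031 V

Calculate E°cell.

The Ga³⁺/Ga couple has the higher E°, so Ga ion is reduced (cathode) and Mg is oxidized (anode).
E°cell = E°(cathode) − E°(anode) = −0.542 − (−2.369) = +1.827 V.

+1.827 V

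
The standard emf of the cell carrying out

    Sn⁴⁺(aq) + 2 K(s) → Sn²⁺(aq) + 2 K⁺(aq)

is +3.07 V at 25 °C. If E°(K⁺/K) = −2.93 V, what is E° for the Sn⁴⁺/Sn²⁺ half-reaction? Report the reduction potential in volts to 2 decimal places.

+0.14 V

In the reaction as written the Sn⁴⁺/Sn²⁺ couple is reduced (cathode) and K⁺/K is oxidized (anode), so E°cell = E°(Sn⁴⁺/Sn²⁺) − E°(K⁺/K).
E°(Sn⁴⁺/Sn²⁺) = E°cell + E°(anode) = +3.07 + (−2.93) = +0.14 V.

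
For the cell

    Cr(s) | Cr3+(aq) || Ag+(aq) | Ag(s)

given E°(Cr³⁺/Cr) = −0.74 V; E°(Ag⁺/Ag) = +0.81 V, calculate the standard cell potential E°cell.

By convention the left-hand electrode in cell notation is the anode (oxidation) and the right-hand electrode is the cathode (reduction).
E°cell = E°(right) − E°(left) = +0.81 − (−0.74) = +1.55 V.

+1.55 V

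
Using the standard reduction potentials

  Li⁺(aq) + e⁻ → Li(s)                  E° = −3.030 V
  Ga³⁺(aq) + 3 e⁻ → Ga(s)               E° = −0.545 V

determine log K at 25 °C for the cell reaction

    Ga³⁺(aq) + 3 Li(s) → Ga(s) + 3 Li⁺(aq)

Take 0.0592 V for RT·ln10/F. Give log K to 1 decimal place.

log K = 125.9

The Ga³⁺/Ga couple is reduced (cathode); E°cell = −0.545 − (−3.030) = +2.485 V with n = 3.
At equilibrium E = 0, so log K = nE°cell / 0.0592 = (3)(+2.485) / 0.0592 = 125.9.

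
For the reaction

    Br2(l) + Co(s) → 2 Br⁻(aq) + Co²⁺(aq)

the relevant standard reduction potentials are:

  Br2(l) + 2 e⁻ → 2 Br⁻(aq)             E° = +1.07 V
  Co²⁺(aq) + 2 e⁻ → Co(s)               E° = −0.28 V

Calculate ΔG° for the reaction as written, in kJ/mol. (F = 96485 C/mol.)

In the reaction as written Br2(l) is reduced, so the Br₂/Br⁻ couple is the cathode and Co²⁺/Co is the anode.
E°cell = +1.07 − (−0.28) = +1.35 V; balancing electrons gives n = 2.
ΔG° = −nFE°cell = −(2)(96485)(+1.35) J/mol = −261 kJ/mol.

−261 kJ/mol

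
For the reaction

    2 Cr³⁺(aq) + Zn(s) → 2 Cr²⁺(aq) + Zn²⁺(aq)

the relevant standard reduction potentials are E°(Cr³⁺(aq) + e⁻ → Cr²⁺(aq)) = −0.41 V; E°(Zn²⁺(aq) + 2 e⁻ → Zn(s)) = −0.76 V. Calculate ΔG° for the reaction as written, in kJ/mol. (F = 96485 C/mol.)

−67.5 kJ/mol

In the reaction as written Cr³⁺(aq) is reduced, so the Cr³⁺/Cr²⁺ couple is the cathode and Zn²⁺/Zn is the anode.
E°cell = −0.41 − (−0.76) = +0.35 V; balancing electrons gives n = 2.
ΔG° = −nFE°cell = −(2)(96485)(+0.35) J/mol = −67.5 kJ/mol.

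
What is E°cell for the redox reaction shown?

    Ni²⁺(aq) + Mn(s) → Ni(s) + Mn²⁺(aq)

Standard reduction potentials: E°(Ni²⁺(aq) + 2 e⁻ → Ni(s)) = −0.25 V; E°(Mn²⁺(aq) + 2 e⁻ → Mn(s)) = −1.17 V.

Ni²⁺(aq) gains electrons, so the Ni²⁺/Ni couple is the cathode; the Mn²⁺/Mn couple is the anode.
E°cell = E°(cathode) − E°(anode) = −0.25 − (−1.17) = +0.92 V.

+0.92 V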